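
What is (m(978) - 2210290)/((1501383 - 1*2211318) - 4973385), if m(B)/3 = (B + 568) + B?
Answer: 1101359/2841660 ≈ 0.38758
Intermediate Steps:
m(B) = 1704 + 6*B (m(B) = 3*((B + 568) + B) = 3*((568 + B) + B) = 3*(568 + 2*B) = 1704 + 6*B)
(m(978) - 2210290)/((1501383 - 1*2211318) - 4973385) = ((1704 + 6*978) - 2210290)/((1501383 - 1*2211318) - 4973385) = ((1704 + 5868) - 2210290)/((1501383 - 2211318) - 4973385) = (7572 - 2210290)/(-709935 - 4973385) = -2202718/(-5683320) = -2202718*(-1/5683320) = 1101359/2841660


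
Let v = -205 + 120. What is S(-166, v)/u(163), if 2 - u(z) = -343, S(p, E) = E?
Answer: -17/69 ≈ -0.24638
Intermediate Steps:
v = -85
u(z) = 345 (u(z) = 2 - 1*(-343) = 2 + 343 = 345)
S(-166, v)/u(163) = -85/345 = -85*1/345 = -17/69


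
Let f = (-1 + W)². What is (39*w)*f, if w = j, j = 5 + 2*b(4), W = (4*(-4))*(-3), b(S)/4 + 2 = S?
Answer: 1809171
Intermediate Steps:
b(S) = -8 + 4*S
W = 48 (W = -16*(-3) = 48)
j = 21 (j = 5 + 2*(-8 + 4*4) = 5 + 2*(-8 + 16) = 5 + 2*8 = 5 + 16 = 21)
w = 21
f = 2209 (f = (-1 + 48)² = 47² = 2209)
(39*w)*f = (39*21)*2209 = 819*2209 = 1809171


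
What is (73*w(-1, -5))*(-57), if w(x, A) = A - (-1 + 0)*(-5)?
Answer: 41610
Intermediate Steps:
w(x, A) = -5 + A (w(x, A) = A - (-1)*(-5) = A - 1*5 = A - 5 = -5 + A)
(73*w(-1, -5))*(-57) = (73*(-5 - 5))*(-57) = (73*(-10))*(-57) = -730*(-57) = 41610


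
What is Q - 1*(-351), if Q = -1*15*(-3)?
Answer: 396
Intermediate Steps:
Q = 45 (Q = -15*(-3) = 45)
Q - 1*(-351) = 45 - 1*(-351) = 45 + 351 = 396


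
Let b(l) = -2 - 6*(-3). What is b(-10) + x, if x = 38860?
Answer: 38876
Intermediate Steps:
b(l) = 16 (b(l) = -2 + 18 = 16)
b(-10) + x = 16 + 38860 = 38876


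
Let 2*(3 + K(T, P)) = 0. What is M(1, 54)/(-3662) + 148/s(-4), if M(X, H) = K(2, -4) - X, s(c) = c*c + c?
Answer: 67753/5493 ≈ 12.334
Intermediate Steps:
K(T, P) = -3 (K(T, P) = -3 + (½)*0 = -3 + 0 = -3)
s(c) = c + c² (s(c) = c² + c = c + c²)
M(X, H) = -3 - X
M(1, 54)/(-3662) + 148/s(-4) = (-3 - 1*1)/(-3662) + 148/((-4*(1 - 4))) = (-3 - 1)*(-1/3662) + 148/((-4*(-3))) = -4*(-1/3662) + 148/12 = 2/1831 + 148*(1/12) = 2/1831 + 37/3 = 67753/5493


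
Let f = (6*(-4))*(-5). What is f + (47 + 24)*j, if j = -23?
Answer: -1513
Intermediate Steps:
f = 120 (f = -24*(-5) = 120)
f + (47 + 24)*j = 120 + (47 + 24)*(-23) = 120 + 71*(-23) = 120 - 1633 = -1513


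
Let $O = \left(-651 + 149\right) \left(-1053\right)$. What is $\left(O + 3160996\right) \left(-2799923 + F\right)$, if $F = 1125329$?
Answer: $-6178585371588$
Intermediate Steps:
$O = 528606$ ($O = \left(-502\right) \left(-1053\right) = 528606$)
$\left(O + 3160996\right) \left(-2799923 + F\right) = \left(528606 + 3160996\right) \left(-2799923 + 1125329\right) = 3689602 \left(-1674594\right) = -6178585371588$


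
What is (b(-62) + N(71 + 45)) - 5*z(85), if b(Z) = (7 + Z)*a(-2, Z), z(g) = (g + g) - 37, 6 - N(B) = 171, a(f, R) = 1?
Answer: -885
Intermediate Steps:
N(B) = -165 (N(B) = 6 - 1*171 = 6 - 171 = -165)
z(g) = -37 + 2*g (z(g) = 2*g - 37 = -37 + 2*g)
b(Z) = 7 + Z (b(Z) = (7 + Z)*1 = 7 + Z)
(b(-62) + N(71 + 45)) - 5*z(85) = ((7 - 62) - 165) - 5*(-37 + 2*85) = (-55 - 165) - 5*(-37 + 170) = -220 - 5*133 = -220 - 665 = -885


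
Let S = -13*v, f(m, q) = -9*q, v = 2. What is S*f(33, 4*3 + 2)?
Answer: 3276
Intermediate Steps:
S = -26 (S = -13*2 = -26)
S*f(33, 4*3 + 2) = -(-234)*(4*3 + 2) = -(-234)*(12 + 2) = -(-234)*14 = -26*(-126) = 3276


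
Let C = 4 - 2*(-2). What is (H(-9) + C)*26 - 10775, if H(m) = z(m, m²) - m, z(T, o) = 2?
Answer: -10281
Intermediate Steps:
C = 8 (C = 4 + 4 = 8)
H(m) = 2 - m
(H(-9) + C)*26 - 10775 = ((2 - 1*(-9)) + 8)*26 - 10775 = ((2 + 9) + 8)*26 - 10775 = (11 + 8)*26 - 10775 = 19*26 - 10775 = 494 - 10775 = -10281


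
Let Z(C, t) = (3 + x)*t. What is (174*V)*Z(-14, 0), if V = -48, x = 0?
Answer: 0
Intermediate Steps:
Z(C, t) = 3*t (Z(C, t) = (3 + 0)*t = 3*t)
(174*V)*Z(-14, 0) = (174*(-48))*(3*0) = -8352*0 = 0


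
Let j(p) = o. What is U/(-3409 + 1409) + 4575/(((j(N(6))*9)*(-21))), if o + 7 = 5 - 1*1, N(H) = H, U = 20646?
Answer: -426047/189000 ≈ -2.2542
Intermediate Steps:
o = -3 (o = -7 + (5 - 1*1) = -7 + (5 - 1) = -7 + 4 = -3)
j(p) = -3
U/(-3409 + 1409) + 4575/(((j(N(6))*9)*(-21))) = 20646/(-3409 + 1409) + 4575/((-3*9*(-21))) = 20646/(-2000) + 4575/((-27*(-21))) = 20646*(-1/2000) + 4575/567 = -10323/1000 + 4575*(1/567) = -10323/1000 + 1525/189 = -426047/189000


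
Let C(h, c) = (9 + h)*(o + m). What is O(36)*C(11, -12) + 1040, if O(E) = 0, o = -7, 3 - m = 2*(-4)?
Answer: 1040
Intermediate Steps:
m = 11 (m = 3 - 2*(-4) = 3 - 1*(-8) = 3 + 8 = 11)
C(h, c) = 36 + 4*h (C(h, c) = (9 + h)*(-7 + 11) = (9 + h)*4 = 36 + 4*h)
O(36)*C(11, -12) + 1040 = 0*(36 + 4*11) + 1040 = 0*(36 + 44) + 1040 = 0*80 + 1040 = 0 + 1040 = 1040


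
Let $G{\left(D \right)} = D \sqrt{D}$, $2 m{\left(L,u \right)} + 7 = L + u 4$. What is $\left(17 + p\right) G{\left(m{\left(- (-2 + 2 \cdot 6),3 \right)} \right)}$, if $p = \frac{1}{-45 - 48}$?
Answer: $- \frac{1975 i \sqrt{10}}{93} \approx - 67.156 i$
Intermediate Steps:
$m{\left(L,u \right)} = - \frac{7}{2} + \frac{L}{2} + 2 u$ ($m{\left(L,u \right)} = - \frac{7}{2} + \frac{L + u 4}{2} = - \frac{7}{2} + \frac{L + 4 u}{2} = - \frac{7}{2} + \left(\frac{L}{2} + 2 u\right) = - \frac{7}{2} + \frac{L}{2} + 2 u$)
$p = - \frac{1}{93}$ ($p = \frac{1}{-93} = - \frac{1}{93} \approx -0.010753$)
$G{\left(D \right)} = D^{\frac{3}{2}}$
$\left(17 + p\right) G{\left(m{\left(- (-2 + 2 \cdot 6),3 \right)} \right)} = \left(17 - \frac{1}{93}\right) \left(- \frac{7}{2} + \frac{\left(-1\right) \left(-2 + 2 \cdot 6\right)}{2} + 2 \cdot 3\right)^{\frac{3}{2}} = \frac{1580 \left(- \frac{7}{2} + \frac{\left(-1\right) \left(-2 + 12\right)}{2} + 6\right)^{\frac{3}{2}}}{93} = \frac{1580 \left(- \frac{7}{2} + \frac{\left(-1\right) 10}{2} + 6\right)^{\frac{3}{2}}}{93} = \frac{1580 \left(- \frac{7}{2} + \frac{1}{2} \left(-10\right) + 6\right)^{\frac{3}{2}}}{93} = \frac{1580 \left(- \frac{7}{2} - 5 + 6\right)^{\frac{3}{2}}}{93} = \frac{1580 \left(- \frac{5}{2}\right)^{\frac{3}{2}}}{93} = \frac{1580 \left(- \frac{5 i \sqrt{10}}{4}\right)}{93} = - \frac{1975 i \sqrt{10}}{93}$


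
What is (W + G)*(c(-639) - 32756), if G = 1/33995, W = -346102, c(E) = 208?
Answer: 382951223791972/33995 ≈ 1.1265e+10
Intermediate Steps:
G = 1/33995 ≈ 2.9416e-5
(W + G)*(c(-639) - 32756) = (-346102 + 1/33995)*(208 - 32756) = -11765737489/33995*(-32548) = 382951223791972/33995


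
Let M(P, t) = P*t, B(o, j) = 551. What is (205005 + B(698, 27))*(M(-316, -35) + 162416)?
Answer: 35659032656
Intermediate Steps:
(205005 + B(698, 27))*(M(-316, -35) + 162416) = (205005 + 551)*(-316*(-35) + 162416) = 205556*(11060 + 162416) = 205556*173476 = 35659032656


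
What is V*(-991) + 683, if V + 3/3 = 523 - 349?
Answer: -170760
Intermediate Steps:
V = 173 (V = -1 + (523 - 349) = -1 + 174 = 173)
V*(-991) + 683 = 173*(-991) + 683 = -171443 + 683 = -170760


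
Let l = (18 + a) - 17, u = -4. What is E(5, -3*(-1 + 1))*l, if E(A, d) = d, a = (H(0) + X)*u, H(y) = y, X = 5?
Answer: 0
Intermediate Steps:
a = -20 (a = (0 + 5)*(-4) = 5*(-4) = -20)
l = -19 (l = (18 - 20) - 17 = -2 - 17 = -19)
E(5, -3*(-1 + 1))*l = -3*(-1 + 1)*(-19) = -3*0*(-19) = 0*(-19) = 0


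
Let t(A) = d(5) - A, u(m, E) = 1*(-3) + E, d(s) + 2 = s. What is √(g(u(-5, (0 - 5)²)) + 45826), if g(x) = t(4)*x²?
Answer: 3*√5038 ≈ 212.94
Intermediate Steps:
d(s) = -2 + s
u(m, E) = -3 + E
t(A) = 3 - A (t(A) = (-2 + 5) - A = 3 - A)
g(x) = -x² (g(x) = (3 - 1*4)*x² = (3 - 4)*x² = -x²)
√(g(u(-5, (0 - 5)²)) + 45826) = √(-(-3 + (0 - 5)²)² + 45826) = √(-(-3 + (-5)²)² + 45826) = √(-(-3 + 25)² + 45826) = √(-1*22² + 45826) = √(-1*484 + 45826) = √(-484 + 45826) = √45342 = 3*√5038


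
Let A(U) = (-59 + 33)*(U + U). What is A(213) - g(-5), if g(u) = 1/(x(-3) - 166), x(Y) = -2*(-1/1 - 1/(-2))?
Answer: -1827539/165 ≈ -11076.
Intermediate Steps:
x(Y) = 1 (x(Y) = -2*(-1*1 - 1*(-½)) = -2*(-1 + ½) = -2*(-½) = 1)
A(U) = -52*U
g(u) = -1/165 (g(u) = 1/(1 - 166) = 1/(-165) = -1/165)
A(213) - g(-5) = -52*213 - 1*(-1/165) = -11076 + 1/165 = -1827539/165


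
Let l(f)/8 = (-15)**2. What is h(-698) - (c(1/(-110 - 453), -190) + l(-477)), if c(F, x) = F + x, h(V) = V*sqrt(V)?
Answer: -906429/563 - 698*I*sqrt(698) ≈ -1610.0 - 18441.0*I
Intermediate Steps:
l(f) = 1800 (l(f) = 8*(-15)**2 = 8*225 = 1800)
h(V) = V**(3/2)
h(-698) - (c(1/(-110 - 453), -190) + l(-477)) = (-698)**(3/2) - ((1/(-110 - 453) - 190) + 1800) = -698*I*sqrt(698) - ((1/(-563) - 190) + 1800) = -698*I*sqrt(698) - ((-1/563 - 190) + 1800) = -698*I*sqrt(698) - (-106971/563 + 1800) = -698*I*sqrt(698) - 1*906429/563 = -698*I*sqrt(698) - 906429/563 = -906429/563 - 698*I*sqrt(698)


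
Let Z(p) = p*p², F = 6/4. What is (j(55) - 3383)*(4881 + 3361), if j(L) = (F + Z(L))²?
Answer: 456295851910717/2 ≈ 2.2815e+14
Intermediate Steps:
F = 3/2 (F = 6*(¼) = 3/2 ≈ 1.5000)
Z(p) = p³
j(L) = (3/2 + L³)²
(j(55) - 3383)*(4881 + 3361) = ((3 + 2*55³)²/4 - 3383)*(4881 + 3361) = ((3 + 2*166375)²/4 - 3383)*8242 = ((3 + 332750)²/4 - 3383)*8242 = ((¼)*332753² - 3383)*8242 = ((¼)*110724559009 - 3383)*8242 = (110724559009/4 - 3383)*8242 = (110724545477/4)*8242 = 456295851910717/2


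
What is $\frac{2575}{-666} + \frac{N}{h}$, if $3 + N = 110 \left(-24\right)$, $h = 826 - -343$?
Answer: $- \frac{4770413}{778554} \approx -6.1273$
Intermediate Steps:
$h = 1169$ ($h = 826 + 343 = 1169$)
$N = -2643$ ($N = -3 + 110 \left(-24\right) = -3 - 2640 = -2643$)
$\frac{2575}{-666} + \frac{N}{h} = \frac{2575}{-666} - \frac{2643}{1169} = 2575 \left(- \frac{1}{666}\right) - \frac{2643}{1169} = - \frac{2575}{666} - \frac{2643}{1169} = - \frac{4770413}{778554}$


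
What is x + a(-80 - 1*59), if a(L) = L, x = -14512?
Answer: -14651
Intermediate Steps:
x + a(-80 - 1*59) = -14512 + (-80 - 1*59) = -14512 + (-80 - 59) = -14512 - 139 = -14651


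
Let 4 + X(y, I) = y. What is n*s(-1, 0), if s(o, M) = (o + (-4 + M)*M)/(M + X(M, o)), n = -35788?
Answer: -8947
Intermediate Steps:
X(y, I) = -4 + y
s(o, M) = (o + M*(-4 + M))/(-4 + 2*M) (s(o, M) = (o + (-4 + M)*M)/(M + (-4 + M)) = (o + M*(-4 + M))/(-4 + 2*M))
n*s(-1, 0) = -17894*(-1 + 0² - 4*0)/(-2 + 0) = -17894*(-1 + 0 + 0)/(-2) = -17894*(-1)*(-1)/2 = -35788*¼ = -8947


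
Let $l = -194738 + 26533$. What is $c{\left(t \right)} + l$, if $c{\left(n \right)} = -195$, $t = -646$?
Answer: $-168400$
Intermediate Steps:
$l = -168205$
$c{\left(t \right)} + l = -195 - 168205 = -168400$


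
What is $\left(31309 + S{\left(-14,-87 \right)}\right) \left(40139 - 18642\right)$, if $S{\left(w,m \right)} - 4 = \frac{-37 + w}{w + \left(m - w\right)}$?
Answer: $\frac{19521296718}{29} \approx 6.7315 \cdot 10^{8}$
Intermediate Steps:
$S{\left(w,m \right)} = 4 + \frac{-37 + w}{m}$ ($S{\left(w,m \right)} = 4 + \frac{-37 + w}{w + \left(m - w\right)} = 4 + \frac{-37 + w}{m}$)
$\left(31309 + S{\left(-14,-87 \right)}\right) \left(40139 - 18642\right) = \left(31309 + \frac{-37 - 14 + 4 \left(-87\right)}{-87}\right) \left(40139 - 18642\right) = \left(31309 - \frac{-37 - 14 - 348}{87}\right) 21497 = \left(31309 - - \frac{133}{29}\right) 21497 = \left(31309 + \frac{133}{29}\right) 21497 = \frac{908094}{29} \cdot 21497 = \frac{19521296718}{29}$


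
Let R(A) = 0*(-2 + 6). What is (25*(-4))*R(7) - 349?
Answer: -349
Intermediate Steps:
R(A) = 0 (R(A) = 0*4 = 0)
(25*(-4))*R(7) - 349 = (25*(-4))*0 - 349 = -100*0 - 349 = 0 - 349 = -349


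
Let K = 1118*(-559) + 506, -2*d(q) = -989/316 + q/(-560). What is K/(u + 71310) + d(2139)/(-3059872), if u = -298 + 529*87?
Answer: -33812735279039359/6337152067025920 ≈ -5.3356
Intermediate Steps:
u = 45725 (u = -298 + 46023 = 45725)
d(q) = 989/632 + q/1120 (d(q) = -(-989/316 + q/(-560))/2 = -(-989*1/316 + q*(-1/560))/2 = -(-989/316 - q/560)/2 = 989/632 + q/1120)
K = -624456 (K = -624962 + 506 = -624456)
K/(u + 71310) + d(2139)/(-3059872) = -624456/(45725 + 71310) + (989/632 + (1/1120)*2139)/(-3059872) = -624456/117035 + (989/632 + 2139/1120)*(-1/3059872) = -624456*1/117035 + (307441/88480)*(-1/3059872) = -624456/117035 - 307441/270737474560 = -33812735279039359/6337152067025920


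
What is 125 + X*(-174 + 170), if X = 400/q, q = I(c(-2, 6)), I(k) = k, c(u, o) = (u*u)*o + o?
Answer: 215/3 ≈ 71.667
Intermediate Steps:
c(u, o) = o + o*u² (c(u, o) = u²*o + o = o*u² + o = o + o*u²)
q = 30 (q = 6*(1 + (-2)²) = 6*(1 + 4) = 6*5 = 30)
X = 40/3 (X = 400/30 = 400*(1/30) = 40/3 ≈ 13.333)
125 + X*(-174 + 170) = 125 + 40*(-174 + 170)/3 = 125 + (40/3)*(-4) = 125 - 160/3 = 215/3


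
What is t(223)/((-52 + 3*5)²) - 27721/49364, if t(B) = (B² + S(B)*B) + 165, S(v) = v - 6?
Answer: 4813790691/67579316 ≈ 71.232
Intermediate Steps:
S(v) = -6 + v
t(B) = 165 + B² + B*(-6 + B) (t(B) = (B² + (-6 + B)*B) + 165 = (B² + B*(-6 + B)) + 165 = 165 + B² + B*(-6 + B))
t(223)/((-52 + 3*5)²) - 27721/49364 = (165 + 223² + 223*(-6 + 223))/((-52 + 3*5)²) - 27721/49364 = (165 + 49729 + 223*217)/((-52 + 15)²) - 27721*1/49364 = (165 + 49729 + 48391)/((-37)²) - 27721/49364 = 98285/1369 - 27721/49364 = 4813790691/67579316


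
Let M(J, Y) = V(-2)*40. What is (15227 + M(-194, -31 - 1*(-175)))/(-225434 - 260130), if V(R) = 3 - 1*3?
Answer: -15227/485564 ≈ -0.031359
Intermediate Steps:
V(R) = 0 (V(R) = 3 - 3 = 0)
M(J, Y) = 0 (M(J, Y) = 0*40 = 0)
(15227 + M(-194, -31 - 1*(-175)))/(-225434 - 260130) = (15227 + 0)/(-225434 - 260130) = 15227/(-485564) = 15227*(-1/485564) = -15227/485564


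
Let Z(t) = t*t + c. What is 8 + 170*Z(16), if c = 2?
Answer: 43868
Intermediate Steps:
Z(t) = 2 + t² (Z(t) = t*t + 2 = t² + 2 = 2 + t²)
8 + 170*Z(16) = 8 + 170*(2 + 16²) = 8 + 170*(2 + 256) = 8 + 170*258 = 8 + 43860 = 43868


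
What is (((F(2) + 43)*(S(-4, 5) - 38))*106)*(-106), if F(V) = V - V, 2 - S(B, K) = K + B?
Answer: 17876476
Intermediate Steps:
S(B, K) = 2 - B - K (S(B, K) = 2 - (K + B) = 2 - (B + K) = 2 + (-B - K) = 2 - B - K)
F(V) = 0
(((F(2) + 43)*(S(-4, 5) - 38))*106)*(-106) = (((0 + 43)*((2 - 1*(-4) - 1*5) - 38))*106)*(-106) = ((43*((2 + 4 - 5) - 38))*106)*(-106) = ((43*(1 - 38))*106)*(-106) = ((43*(-37))*106)*(-106) = -1591*106*(-106) = -168646*(-106) = 17876476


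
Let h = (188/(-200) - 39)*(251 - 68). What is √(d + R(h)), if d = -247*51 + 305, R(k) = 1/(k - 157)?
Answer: I*√1712934919764542/373301 ≈ 110.87*I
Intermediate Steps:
h = -365451/50 (h = (188*(-1/200) - 39)*183 = (-47/50 - 39)*183 = -1997/50*183 = -365451/50 ≈ -7309.0)
R(k) = 1/(-157 + k)
d = -12292 (d = -12597 + 305 = -12292)
√(d + R(h)) = √(-12292 + 1/(-157 - 365451/50)) = √(-12292 + 1/(-373301/50)) = √(-12292 - 50/373301) = √(-4588615942/373301) = I*√1712934919764542/373301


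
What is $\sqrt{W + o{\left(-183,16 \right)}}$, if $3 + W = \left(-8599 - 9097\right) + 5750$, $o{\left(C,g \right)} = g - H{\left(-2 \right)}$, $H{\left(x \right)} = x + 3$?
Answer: $3 i \sqrt{1326} \approx 109.24 i$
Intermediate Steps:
$H{\left(x \right)} = 3 + x$
$o{\left(C,g \right)} = -1 + g$ ($o{\left(C,g \right)} = g - \left(3 - 2\right) = g - 1 = -1 + g$)
$W = -11949$ ($W = -3 + \left(\left(-8599 - 9097\right) + 5750\right) = -3 + \left(-17696 + 5750\right) = -3 - 11946 = -11949$)
$\sqrt{W + o{\left(-183,16 \right)}} = \sqrt{-11949 + \left(-1 + 16\right)} = \sqrt{-11949 + 15} = \sqrt{-11934} = 3 i \sqrt{1326}$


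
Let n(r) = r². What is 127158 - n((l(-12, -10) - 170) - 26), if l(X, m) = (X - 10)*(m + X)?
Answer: 44214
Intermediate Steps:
l(X, m) = (-10 + X)*(X + m)
127158 - n((l(-12, -10) - 170) - 26) = 127158 - ((((-12)² - 10*(-12) - 10*(-10) - 12*(-10)) - 170) - 26)² = 127158 - (((144 + 120 + 100 + 120) - 170) - 26)² = 127158 - ((484 - 170) - 26)² = 127158 - (314 - 26)² = 127158 - 1*288² = 127158 - 1*82944 = 127158 - 82944 = 44214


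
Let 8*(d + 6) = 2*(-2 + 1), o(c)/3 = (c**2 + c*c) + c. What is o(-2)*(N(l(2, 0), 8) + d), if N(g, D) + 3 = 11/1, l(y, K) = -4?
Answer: 63/2 ≈ 31.500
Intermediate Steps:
N(g, D) = 8 (N(g, D) = -3 + 11/1 = -3 + 11*1 = -3 + 11 = 8)
o(c) = 3*c + 6*c**2 (o(c) = 3*((c**2 + c*c) + c) = 3*((c**2 + c**2) + c) = 3*(2*c**2 + c) = 3*(c + 2*c**2) = 3*c + 6*c**2)
d = -25/4 (d = -6 + (2*(-2 + 1))/8 = -6 + (2*(-1))/8 = -6 + (1/8)*(-2) = -6 - 1/4 = -25/4 ≈ -6.2500)
o(-2)*(N(l(2, 0), 8) + d) = (3*(-2)*(1 + 2*(-2)))*(8 - 25/4) = (3*(-2)*(1 - 4))*(7/4) = (3*(-2)*(-3))*(7/4) = 18*(7/4) = 63/2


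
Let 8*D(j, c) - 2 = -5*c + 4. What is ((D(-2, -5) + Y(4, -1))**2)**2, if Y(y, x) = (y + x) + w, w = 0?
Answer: 9150625/4096 ≈ 2234.0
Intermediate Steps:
D(j, c) = 3/4 - 5*c/8 (D(j, c) = 1/4 + (-5*c + 4)/8 = 1/4 + (4 - 5*c)/8 = 1/4 + (1/2 - 5*c/8) = 3/4 - 5*c/8)
Y(y, x) = x + y (Y(y, x) = (y + x) + 0 = (x + y) + 0 = x + y)
((D(-2, -5) + Y(4, -1))**2)**2 = (((3/4 - 5/8*(-5)) + (-1 + 4))**2)**2 = (((3/4 + 25/8) + 3)**2)**2 = ((31/8 + 3)**2)**2 = ((55/8)**2)**2 = (3025/64)**2 = 9150625/4096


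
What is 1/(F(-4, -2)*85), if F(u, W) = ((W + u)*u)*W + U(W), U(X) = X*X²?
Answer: -1/4760 ≈ -0.00021008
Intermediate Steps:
U(X) = X³
F(u, W) = W³ + W*u*(W + u) (F(u, W) = ((W + u)*u)*W + W³ = (u*(W + u))*W + W³ = W*u*(W + u) + W³ = W³ + W*u*(W + u))
1/(F(-4, -2)*85) = 1/(-2*((-2)² + (-4)² - 2*(-4))*85) = 1/(-2*(4 + 16 + 8)*85) = 1/(-2*28*85) = 1/(-56*85) = 1/(-4760) = -1/4760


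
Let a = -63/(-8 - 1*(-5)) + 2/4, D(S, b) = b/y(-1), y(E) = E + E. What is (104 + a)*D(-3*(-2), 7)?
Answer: -1757/4 ≈ -439.25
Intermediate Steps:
y(E) = 2*E
D(S, b) = -b/2 (D(S, b) = b/((2*(-1))) = b/(-2) = b*(-½) = -b/2)
a = 43/2 (a = -63/(-8 + 5) + 2*(¼) = -63/(-3) + ½ = -63*(-⅓) + ½ = 21 + ½ = 43/2 ≈ 21.500)
(104 + a)*D(-3*(-2), 7) = (104 + 43/2)*(-½*7) = (251/2)*(-7/2) = -1757/4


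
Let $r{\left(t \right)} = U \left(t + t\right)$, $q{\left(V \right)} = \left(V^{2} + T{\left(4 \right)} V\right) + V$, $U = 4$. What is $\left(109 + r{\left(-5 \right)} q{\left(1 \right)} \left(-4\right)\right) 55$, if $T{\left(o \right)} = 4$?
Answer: $58795$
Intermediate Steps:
$q{\left(V \right)} = V^{2} + 5 V$ ($q{\left(V \right)} = \left(V^{2} + 4 V\right) + V = V^{2} + 5 V$)
$r{\left(t \right)} = 8 t$ ($r{\left(t \right)} = 4 \left(t + t\right) = 4 \cdot 2 t = 8 t$)
$\left(109 + r{\left(-5 \right)} q{\left(1 \right)} \left(-4\right)\right) 55 = \left(109 + 8 \left(-5\right) 1 \left(5 + 1\right) \left(-4\right)\right) 55 = \left(109 + - 40 \cdot 1 \cdot 6 \left(-4\right)\right) 55 = \left(109 + \left(-40\right) 6 \left(-4\right)\right) 55 = \left(109 - -960\right) 55 = \left(109 + 960\right) 55 = 1069 \cdot 55 = 58795$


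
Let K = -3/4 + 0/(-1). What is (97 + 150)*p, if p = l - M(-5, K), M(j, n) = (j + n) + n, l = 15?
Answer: 10621/2 ≈ 5310.5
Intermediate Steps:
K = -¾ (K = -3*¼ + 0*(-1) = -¾ + 0 = -¾ ≈ -0.75000)
M(j, n) = j + 2*n
p = 43/2 (p = 15 - (-5 + 2*(-¾)) = 15 - (-5 - 3/2) = 15 - 1*(-13/2) = 15 + 13/2 = 43/2 ≈ 21.500)
(97 + 150)*p = (97 + 150)*(43/2) = 247*(43/2) = 10621/2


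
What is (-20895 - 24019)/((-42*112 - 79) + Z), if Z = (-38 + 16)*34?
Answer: 44914/5531 ≈ 8.1204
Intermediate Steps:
Z = -748 (Z = -22*34 = -748)
(-20895 - 24019)/((-42*112 - 79) + Z) = (-20895 - 24019)/((-42*112 - 79) - 748) = -44914/((-4704 - 79) - 748) = -44914/(-4783 - 748) = -44914/(-5531) = -44914*(-1/5531) = 44914/5531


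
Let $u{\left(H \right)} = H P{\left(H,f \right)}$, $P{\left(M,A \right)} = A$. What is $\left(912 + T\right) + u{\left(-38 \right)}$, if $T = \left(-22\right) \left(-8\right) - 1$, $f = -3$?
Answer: $1201$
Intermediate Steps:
$T = 175$ ($T = 176 - 1 = 175$)
$u{\left(H \right)} = - 3 H$ ($u{\left(H \right)} = H \left(-3\right) = - 3 H$)
$\left(912 + T\right) + u{\left(-38 \right)} = \left(912 + 175\right) - -114 = 1087 + 114 = 1201$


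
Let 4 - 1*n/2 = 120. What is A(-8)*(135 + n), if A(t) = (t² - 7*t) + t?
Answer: -10864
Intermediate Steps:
A(t) = t² - 6*t
n = -232 (n = 8 - 2*120 = 8 - 240 = -232)
A(-8)*(135 + n) = (-8*(-6 - 8))*(135 - 232) = -8*(-14)*(-97) = 112*(-97) = -10864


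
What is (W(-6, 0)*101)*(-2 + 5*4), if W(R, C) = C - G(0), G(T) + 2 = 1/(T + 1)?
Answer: 1818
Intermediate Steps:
G(T) = -2 + 1/(1 + T) (G(T) = -2 + 1/(T + 1) = -2 + 1/(1 + T))
W(R, C) = 1 + C (W(R, C) = C - (-1 - 2*0)/(1 + 0) = C - (-1 + 0)/1 = C - (-1) = C - 1*(-1) = C + 1 = 1 + C)
(W(-6, 0)*101)*(-2 + 5*4) = ((1 + 0)*101)*(-2 + 5*4) = (1*101)*(-2 + 20) = 101*18 = 1818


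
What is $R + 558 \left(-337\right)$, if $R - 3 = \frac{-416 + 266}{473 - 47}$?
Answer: $- \frac{13351078}{71} \approx -1.8804 \cdot 10^{5}$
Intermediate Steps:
$R = \frac{188}{71}$ ($R = 3 + \frac{-416 + 266}{473 - 47} = 3 - \frac{150}{426} = 3 - \frac{25}{71} = \frac{188}{71} \approx 2.6479$)
$R + 558 \left(-337\right) = \frac{188}{71} + 558 \left(-337\right) = \frac{188}{71} - 188046 = - \frac{13351078}{71}$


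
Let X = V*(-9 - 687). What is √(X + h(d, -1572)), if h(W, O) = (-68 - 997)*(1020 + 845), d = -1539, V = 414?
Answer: I*√2274369 ≈ 1508.1*I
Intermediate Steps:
h(W, O) = -1986225 (h(W, O) = -1065*1865 = -1986225)
X = -288144 (X = 414*(-9 - 687) = 414*(-696) = -288144)
√(X + h(d, -1572)) = √(-288144 - 1986225) = √(-2274369) = I*√2274369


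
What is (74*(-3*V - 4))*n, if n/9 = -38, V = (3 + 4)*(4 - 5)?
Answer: -430236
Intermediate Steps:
V = -7 (V = 7*(-1) = -7)
n = -342 (n = 9*(-38) = -342)
(74*(-3*V - 4))*n = (74*(-3*(-7) - 4))*(-342) = (74*(21 - 4))*(-342) = (74*17)*(-342) = 1258*(-342) = -430236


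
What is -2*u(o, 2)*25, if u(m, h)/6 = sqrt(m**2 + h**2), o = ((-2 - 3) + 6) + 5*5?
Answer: -600*sqrt(170) ≈ -7823.0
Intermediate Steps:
o = 26 (o = (-5 + 6) + 25 = 1 + 25 = 26)
u(m, h) = 6*sqrt(h**2 + m**2) (u(m, h) = 6*sqrt(m**2 + h**2) = 6*sqrt(h**2 + m**2))
-2*u(o, 2)*25 = -12*sqrt(2**2 + 26**2)*25 = -12*sqrt(4 + 676)*25 = -12*sqrt(680)*25 = -12*2*sqrt(170)*25 = -24*sqrt(170)*25 = -600*sqrt(170)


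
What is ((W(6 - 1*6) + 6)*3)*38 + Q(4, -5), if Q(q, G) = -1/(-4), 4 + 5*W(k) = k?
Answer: 11861/20 ≈ 593.05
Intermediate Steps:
W(k) = -4/5 + k/5
Q(q, G) = 1/4 (Q(q, G) = -1*(-1/4) = 1/4)
((W(6 - 1*6) + 6)*3)*38 + Q(4, -5) = (((-4/5 + (6 - 1*6)/5) + 6)*3)*38 + 1/4 = (((-4/5 + (6 - 6)/5) + 6)*3)*38 + 1/4 = (((-4/5 + (1/5)*0) + 6)*3)*38 + 1/4 = (((-4/5 + 0) + 6)*3)*38 + 1/4 = ((-4/5 + 6)*3)*38 + 1/4 = ((26/5)*3)*38 + 1/4 = (78/5)*38 + 1/4 = 2964/5 + 1/4 = 11861/20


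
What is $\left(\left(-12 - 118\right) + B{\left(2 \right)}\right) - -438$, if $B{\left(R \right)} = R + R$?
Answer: $312$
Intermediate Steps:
$B{\left(R \right)} = 2 R$
$\left(\left(-12 - 118\right) + B{\left(2 \right)}\right) - -438 = \left(\left(-12 - 118\right) + 2 \cdot 2\right) - -438 = \left(-130 + 4\right) + 438 = -126 + 438 = 312$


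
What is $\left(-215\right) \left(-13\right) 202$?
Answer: $564590$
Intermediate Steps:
$\left(-215\right) \left(-13\right) 202 = 2795 \cdot 202 = 564590$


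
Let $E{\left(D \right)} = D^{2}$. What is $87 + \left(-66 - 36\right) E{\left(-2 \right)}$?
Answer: $-321$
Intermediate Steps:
$87 + \left(-66 - 36\right) E{\left(-2 \right)} = 87 + \left(-66 - 36\right) \left(-2\right)^{2} = 87 + \left(-66 - 36\right) 4 = 87 - 408 = -321$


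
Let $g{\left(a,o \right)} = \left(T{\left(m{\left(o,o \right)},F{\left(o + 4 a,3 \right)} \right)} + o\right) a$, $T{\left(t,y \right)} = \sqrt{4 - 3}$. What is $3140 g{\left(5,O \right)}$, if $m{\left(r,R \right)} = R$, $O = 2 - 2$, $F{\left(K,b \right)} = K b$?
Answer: $15700$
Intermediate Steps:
$O = 0$
$T{\left(t,y \right)} = 1$ ($T{\left(t,y \right)} = \sqrt{1} = 1$)
$g{\left(a,o \right)} = a \left(1 + o\right)$ ($g{\left(a,o \right)} = \left(1 + o\right) a = a \left(1 + o\right)$)
$3140 g{\left(5,O \right)} = 3140 \cdot 5 \left(1 + 0\right) = 3140 \cdot 5 \cdot 1 = 3140 \cdot 5 = 15700$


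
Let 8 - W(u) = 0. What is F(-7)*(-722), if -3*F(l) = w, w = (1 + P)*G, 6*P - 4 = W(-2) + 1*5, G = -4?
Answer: -33212/9 ≈ -3690.2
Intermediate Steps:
W(u) = 8 (W(u) = 8 - 1*0 = 8 + 0 = 8)
P = 17/6 (P = ⅔ + (8 + 1*5)/6 = ⅔ + (8 + 5)/6 = ⅔ + (⅙)*13 = ⅔ + 13/6 = 17/6 ≈ 2.8333)
w = -46/3 (w = (1 + 17/6)*(-4) = (23/6)*(-4) = -46/3 ≈ -15.333)
F(l) = 46/9 (F(l) = -⅓*(-46/3) = 46/9)
F(-7)*(-722) = (46/9)*(-722) = -33212/9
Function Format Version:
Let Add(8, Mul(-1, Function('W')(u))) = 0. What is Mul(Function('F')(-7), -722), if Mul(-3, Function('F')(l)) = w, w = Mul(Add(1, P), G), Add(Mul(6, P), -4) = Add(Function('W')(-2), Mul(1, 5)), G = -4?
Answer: Rational(-33212, 9) ≈ -3690.2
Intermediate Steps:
Function('W')(u) = 8 (Function('W')(u) = Add(8, Mul(-1, 0)) = Add(8, 0) = 8)
P = Rational(17, 6) (P = Add(Rational(2, 3), Mul(Rational(1, 6), Add(8, Mul(1, 5)))) = Add(Rational(2, 3), Mul(Rational(1, 6), Add(8, 5))) = Add(Rational(2, 3), Mul(Rational(1, 6), 13)) = Add(Rational(2, 3), Rational(13, 6)) = Rational(17, 6) ≈ 2.8333)
w = Rational(-46, 3) (w = Mul(Add(1, Rational(17, 6)), -4) = Mul(Rational(23, 6), -4) = Rational(-46, 3) ≈ -15.333)
Function('F')(l) = Rational(46, 9) (Function('F')(l) = Mul(Rational(-1, 3), Rational(-46, 3)) = Rational(46, 9))
Mul(Function('F')(-7), -722) = Mul(Rational(46, 9), -722) = Rational(-33212, 9)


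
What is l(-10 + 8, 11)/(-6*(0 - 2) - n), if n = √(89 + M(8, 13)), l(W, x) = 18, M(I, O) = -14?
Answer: 72/23 + 30*√3/23 ≈ 5.3896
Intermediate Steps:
n = 5*√3 (n = √(89 - 14) = √75 = 5*√3 ≈ 8.6602)
l(-10 + 8, 11)/(-6*(0 - 2) - n) = 18/(-6*(0 - 2) - 5*√3) = 18/(-6*(-2) - 5*√3) = 18/(12 - 5*√3)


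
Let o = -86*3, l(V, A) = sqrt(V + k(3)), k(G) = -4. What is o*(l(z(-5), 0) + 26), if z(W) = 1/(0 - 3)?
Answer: -6708 - 86*I*sqrt(39) ≈ -6708.0 - 537.07*I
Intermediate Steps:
z(W) = -1/3 (z(W) = 1/(-3) = -1/3)
l(V, A) = sqrt(-4 + V) (l(V, A) = sqrt(V - 4) = sqrt(-4 + V))
o = -258
o*(l(z(-5), 0) + 26) = -258*(sqrt(-4 - 1/3) + 26) = -258*(sqrt(-13/3) + 26) = -258*(I*sqrt(39)/3 + 26) = -258*(26 + I*sqrt(39)/3) = -6708 - 86*I*sqrt(39)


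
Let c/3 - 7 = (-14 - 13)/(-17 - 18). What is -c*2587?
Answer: -2110992/35 ≈ -60314.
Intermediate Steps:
c = 816/35 (c = 21 + 3*((-14 - 13)/(-17 - 18)) = 21 + 3*(-27/(-35)) = 21 + 3*(-27*(-1/35)) = 21 + 3*(27/35) = 21 + 81/35 = 816/35 ≈ 23.314)
-c*2587 = -816*2587/35 = -1*2110992/35 = -2110992/35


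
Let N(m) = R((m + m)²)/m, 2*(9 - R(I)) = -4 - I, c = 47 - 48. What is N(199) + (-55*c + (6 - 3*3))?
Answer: 89561/199 ≈ 450.06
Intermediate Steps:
c = -1
R(I) = 11 + I/2 (R(I) = 9 - (-4 - I)/2 = 9 + (2 + I/2) = 11 + I/2)
N(m) = (11 + 2*m²)/m (N(m) = (11 + (m + m)²/2)/m = (11 + (2*m)²/2)/m = (11 + (4*m²)/2)/m = (11 + 2*m²)/m)
N(199) + (-55*c + (6 - 3*3)) = (2*199 + 11/199) + (-55*(-1) + (6 - 3*3)) = (398 + 11*(1/199)) + (55 + (6 - 9)) = (398 + 11/199) + (55 - 3) = 79213/199 + 52 = 89561/199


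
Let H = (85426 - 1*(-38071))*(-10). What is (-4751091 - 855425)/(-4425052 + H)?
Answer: 2803258/2830011 ≈ 0.99055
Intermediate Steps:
H = -1234970 (H = (85426 + 38071)*(-10) = 123497*(-10) = -1234970)
(-4751091 - 855425)/(-4425052 + H) = (-4751091 - 855425)/(-4425052 - 1234970) = -5606516/(-5660022) = -5606516*(-1/5660022) = 2803258/2830011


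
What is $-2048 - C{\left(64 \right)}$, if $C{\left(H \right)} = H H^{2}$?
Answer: $-264192$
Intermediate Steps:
$C{\left(H \right)} = H^{3}$
$-2048 - C{\left(64 \right)} = -2048 - 64^{3} = -2048 - 262144 = -264192$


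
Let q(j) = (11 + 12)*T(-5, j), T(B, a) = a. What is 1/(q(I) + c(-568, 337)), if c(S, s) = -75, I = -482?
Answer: -1/11161 ≈ -8.9598e-5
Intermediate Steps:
q(j) = 23*j (q(j) = (11 + 12)*j = 23*j)
1/(q(I) + c(-568, 337)) = 1/(23*(-482) - 75) = 1/(-11086 - 75) = 1/(-11161) = -1/11161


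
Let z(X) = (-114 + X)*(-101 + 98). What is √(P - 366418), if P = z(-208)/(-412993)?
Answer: 2*I*√318864457296070/58999 ≈ 605.32*I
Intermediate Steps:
z(X) = 342 - 3*X (z(X) = (-114 + X)*(-3) = 342 - 3*X)
P = -138/58999 (P = (342 - 3*(-208))/(-412993) = (342 + 624)*(-1/412993) = 966*(-1/412993) = -138/58999 ≈ -0.0023390)
√(P - 366418) = √(-138/58999 - 366418) = √(-21618295720/58999) = 2*I*√318864457296070/58999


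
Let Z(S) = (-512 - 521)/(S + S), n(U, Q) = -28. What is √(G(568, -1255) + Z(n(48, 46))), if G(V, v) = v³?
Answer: I*√1549698583538/28 ≈ 44460.0*I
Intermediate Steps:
Z(S) = -1033/(2*S) (Z(S) = -1033*1/(2*S) = -1033/(2*S))
√(G(568, -1255) + Z(n(48, 46))) = √((-1255)³ - 1033/2/(-28)) = √(-1976656375 - 1033/2*(-1/28)) = √(-1976656375 + 1033/56) = √(-110692755967/56) = I*√1549698583538/28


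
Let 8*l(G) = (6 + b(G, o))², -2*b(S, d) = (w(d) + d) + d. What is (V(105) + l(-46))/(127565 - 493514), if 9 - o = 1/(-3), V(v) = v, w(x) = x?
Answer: -113/365949 ≈ -0.00030879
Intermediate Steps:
o = 28/3 (o = 9 - 1/(-3) = 9 - (-1)/3 = 9 - 1*(-⅓) = 9 + ⅓ = 28/3 ≈ 9.3333)
b(S, d) = -3*d/2 (b(S, d) = -((d + d) + d)/2 = -(2*d + d)/2 = -3*d/2)
l(G) = 8 (l(G) = (6 - 3/2*28/3)²/8 = (6 - 14)²/8 = (⅛)*(-8)² = (⅛)*64 = 8)
(V(105) + l(-46))/(127565 - 493514) = (105 + 8)/(127565 - 493514) = 113/(-365949) = 113*(-1/365949) = -113/365949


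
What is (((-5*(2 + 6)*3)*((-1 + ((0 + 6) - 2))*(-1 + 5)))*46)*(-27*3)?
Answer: 5365440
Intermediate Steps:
(((-5*(2 + 6)*3)*((-1 + ((0 + 6) - 2))*(-1 + 5)))*46)*(-27*3) = (((-5*8*3)*((-1 + (6 - 2))*4))*46)*(-81) = (((-40*3)*((-1 + 4)*4))*46)*(-81) = (-360*4*46)*(-81) = (-120*12*46)*(-81) = -1440*46*(-81) = -66240*(-81) = 5365440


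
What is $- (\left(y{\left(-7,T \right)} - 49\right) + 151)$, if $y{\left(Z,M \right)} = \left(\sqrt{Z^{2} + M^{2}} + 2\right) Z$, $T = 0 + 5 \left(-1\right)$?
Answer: $-88 + 7 \sqrt{74} \approx -27.784$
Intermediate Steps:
$T = -5$ ($T = 0 - 5 = -5$)
$y{\left(Z,M \right)} = Z \left(2 + \sqrt{M^{2} + Z^{2}}\right)$ ($y{\left(Z,M \right)} = \left(\sqrt{M^{2} + Z^{2}} + 2\right) Z = \left(2 + \sqrt{M^{2} + Z^{2}}\right) Z = Z \left(2 + \sqrt{M^{2} + Z^{2}}\right)$)
$- (\left(y{\left(-7,T \right)} - 49\right) + 151) = - (\left(- 7 \left(2 + \sqrt{\left(-5\right)^{2} + \left(-7\right)^{2}}\right) - 49\right) + 151) = - (\left(- 7 \left(2 + \sqrt{25 + 49}\right) - 49\right) + 151) = - (\left(- 7 \left(2 + \sqrt{74}\right) - 49\right) + 151) = - (\left(\left(-14 - 7 \sqrt{74}\right) - 49\right) + 151) = - (\left(-63 - 7 \sqrt{74}\right) + 151) = - (88 - 7 \sqrt{74}) = -88 + 7 \sqrt{74}$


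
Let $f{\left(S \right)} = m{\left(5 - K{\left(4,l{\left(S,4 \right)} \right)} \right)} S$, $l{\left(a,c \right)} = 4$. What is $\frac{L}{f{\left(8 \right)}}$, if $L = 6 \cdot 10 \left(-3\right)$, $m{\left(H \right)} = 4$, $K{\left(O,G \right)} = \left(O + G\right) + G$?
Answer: $- \frac{45}{8} \approx -5.625$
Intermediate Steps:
$K{\left(O,G \right)} = O + 2 G$ ($K{\left(O,G \right)} = \left(G + O\right) + G = O + 2 G$)
$L = -180$ ($L = 60 \left(-3\right) = -180$)
$f{\left(S \right)} = 4 S$
$\frac{L}{f{\left(8 \right)}} = - \frac{180}{4 \cdot 8} = - \frac{180}{32} = \left(-180\right) \frac{1}{32} = - \frac{45}{8}$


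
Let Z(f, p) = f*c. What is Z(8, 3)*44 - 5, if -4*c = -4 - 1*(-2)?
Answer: 171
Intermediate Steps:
c = ½ (c = -(-4 - 1*(-2))/4 = -(-4 + 2)/4 = -¼*(-2) = ½ ≈ 0.50000)
Z(f, p) = f/2 (Z(f, p) = f*(½) = f/2)
Z(8, 3)*44 - 5 = ((½)*8)*44 - 5 = 4*44 - 5 = 176 - 5 = 171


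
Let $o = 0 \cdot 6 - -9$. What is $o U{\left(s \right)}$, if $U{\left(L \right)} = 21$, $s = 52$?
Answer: $189$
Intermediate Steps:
$o = 9$ ($o = 0 + 9 = 9$)
$o U{\left(s \right)} = 9 \cdot 21 = 189$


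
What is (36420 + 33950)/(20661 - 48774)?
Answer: -70370/28113 ≈ -2.5031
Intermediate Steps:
(36420 + 33950)/(20661 - 48774) = 70370/(-28113) = 70370*(-1/28113) = -70370/28113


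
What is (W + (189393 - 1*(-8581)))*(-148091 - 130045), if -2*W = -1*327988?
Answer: -100676331648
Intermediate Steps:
W = 163994 (W = -(-1)*327988/2 = -1/2*(-327988) = 163994)
(W + (189393 - 1*(-8581)))*(-148091 - 130045) = (163994 + (189393 - 1*(-8581)))*(-148091 - 130045) = (163994 + (189393 + 8581))*(-278136) = (163994 + 197974)*(-278136) = 361968*(-278136) = -100676331648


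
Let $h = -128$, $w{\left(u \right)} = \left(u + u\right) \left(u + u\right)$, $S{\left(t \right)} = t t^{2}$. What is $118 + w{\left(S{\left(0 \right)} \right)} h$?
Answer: $118$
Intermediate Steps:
$S{\left(t \right)} = t^{3}$
$w{\left(u \right)} = 4 u^{2}$ ($w{\left(u \right)} = 2 u 2 u = 4 u^{2}$)
$118 + w{\left(S{\left(0 \right)} \right)} h = 118 + 4 \left(0^{3}\right)^{2} \left(-128\right) = 118 + 4 \cdot 0^{2} \left(-128\right) = 118 + 4 \cdot 0 \left(-128\right) = 118 + 0 \left(-128\right) = 118 + 0 = 118$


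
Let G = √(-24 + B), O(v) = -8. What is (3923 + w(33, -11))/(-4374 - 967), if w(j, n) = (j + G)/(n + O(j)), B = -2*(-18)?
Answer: -74504/101479 + 2*√3/101479 ≈ -0.73415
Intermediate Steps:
B = 36
G = 2*√3 (G = √(-24 + 36) = √12 = 2*√3 ≈ 3.4641)
w(j, n) = (j + 2*√3)/(-8 + n) (w(j, n) = (j + 2*√3)/(n - 8) = (j + 2*√3)/(-8 + n))
(3923 + w(33, -11))/(-4374 - 967) = (3923 + (33 + 2*√3)/(-8 - 11))/(-4374 - 967) = (3923 + (33 + 2*√3)/(-19))/(-5341) = (3923 - (33 + 2*√3)/19)*(-1/5341) = (3923 + (-33/19 - 2*√3/19))*(-1/5341) = (74504/19 - 2*√3/19)*(-1/5341) = -74504/101479 + 2*√3/101479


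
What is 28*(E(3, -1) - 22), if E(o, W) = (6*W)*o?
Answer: -1120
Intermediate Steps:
E(o, W) = 6*W*o
28*(E(3, -1) - 22) = 28*(6*(-1)*3 - 22) = 28*(-18 - 22) = 28*(-40) = -1120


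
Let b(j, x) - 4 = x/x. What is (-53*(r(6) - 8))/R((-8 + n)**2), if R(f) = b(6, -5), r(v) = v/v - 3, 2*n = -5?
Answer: 106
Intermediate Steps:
n = -5/2 (n = (1/2)*(-5) = -5/2 ≈ -2.5000)
r(v) = -2 (r(v) = 1 - 3 = -2)
b(j, x) = 5 (b(j, x) = 4 + x/x = 4 + 1 = 5)
R(f) = 5
(-53*(r(6) - 8))/R((-8 + n)**2) = -53*(-2 - 8)/5 = -53*(-10)*(1/5) = 530*(1/5) = 106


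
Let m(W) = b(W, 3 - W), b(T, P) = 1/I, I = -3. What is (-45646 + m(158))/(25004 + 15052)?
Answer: -136939/120168 ≈ -1.1396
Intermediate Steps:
b(T, P) = -⅓ (b(T, P) = 1/(-3) = -⅓)
m(W) = -⅓
(-45646 + m(158))/(25004 + 15052) = (-45646 - ⅓)/(25004 + 15052) = -136939/3/40056 = -136939/3*1/40056 = -136939/120168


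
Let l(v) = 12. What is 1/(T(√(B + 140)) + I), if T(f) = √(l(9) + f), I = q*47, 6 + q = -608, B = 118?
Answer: -1/(28858 - √(12 + √258)) ≈ -3.4659e-5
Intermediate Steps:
q = -614 (q = -6 - 608 = -614)
I = -28858 (I = -614*47 = -28858)
T(f) = √(12 + f)
1/(T(√(B + 140)) + I) = 1/(√(12 + √(118 + 140)) - 28858) = 1/(√(12 + √258) - 28858) = 1/(-28858 + √(12 + √258))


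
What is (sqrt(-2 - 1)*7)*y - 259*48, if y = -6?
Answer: -12432 - 42*I*sqrt(3) ≈ -12432.0 - 72.746*I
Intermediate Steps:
(sqrt(-2 - 1)*7)*y - 259*48 = (sqrt(-2 - 1)*7)*(-6) - 259*48 = (sqrt(-3)*7)*(-6) - 12432 = ((I*sqrt(3))*7)*(-6) - 12432 = (7*I*sqrt(3))*(-6) - 12432 = -42*I*sqrt(3) - 12432 = -12432 - 42*I*sqrt(3)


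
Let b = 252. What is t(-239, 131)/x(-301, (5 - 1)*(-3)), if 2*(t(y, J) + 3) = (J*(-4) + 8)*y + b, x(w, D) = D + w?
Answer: -61785/313 ≈ -197.40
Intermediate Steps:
t(y, J) = 123 + y*(8 - 4*J)/2 (t(y, J) = -3 + ((J*(-4) + 8)*y + 252)/2 = -3 + ((-4*J + 8)*y + 252)/2 = -3 + ((8 - 4*J)*y + 252)/2 = -3 + (y*(8 - 4*J) + 252)/2 = -3 + (252 + y*(8 - 4*J))/2 = -3 + (126 + y*(8 - 4*J)/2) = 123 + y*(8 - 4*J)/2)
t(-239, 131)/x(-301, (5 - 1)*(-3)) = (123 + 4*(-239) - 2*131*(-239))/((5 - 1)*(-3) - 301) = (123 - 956 + 62618)/(4*(-3) - 301) = 61785/(-12 - 301) = 61785/(-313) = 61785*(-1/313) = -61785/313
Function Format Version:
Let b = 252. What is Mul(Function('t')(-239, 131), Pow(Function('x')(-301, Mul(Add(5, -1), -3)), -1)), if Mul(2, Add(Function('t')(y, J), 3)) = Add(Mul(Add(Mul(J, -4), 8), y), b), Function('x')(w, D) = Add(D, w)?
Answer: Rational(-61785, 313) ≈ -197.40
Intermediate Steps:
Function('t')(y, J) = Add(123, Mul(Rational(1, 2), y, Add(8, Mul(-4, J)))) (Function('t')(y, J) = Add(-3, Mul(Rational(1, 2), Add(Mul(Add(Mul(J, -4), 8), y), 252))) = Add(-3, Mul(Rational(1, 2), Add(Mul(Add(Mul(-4, J), 8), y), 252))) = Add(-3, Mul(Rational(1, 2), Add(Mul(Add(8, Mul(-4, J)), y), 252))) = Add(-3, Mul(Rational(1, 2), Add(Mul(y, Add(8, Mul(-4, J))), 252))) = Add(-3, Mul(Rational(1, 2), Add(252, Mul(y, Add(8, Mul(-4, J)))))) = Add(-3, Add(126, Mul(Rational(1, 2), y, Add(8, Mul(-4, J))))) = Add(123, Mul(Rational(1, 2), y, Add(8, Mul(-4, J)))))
Mul(Function('t')(-239, 131), Pow(Function('x')(-301, Mul(Add(5, -1), -3)), -1)) = Mul(Add(123, Mul(4, -239), Mul(-2, 131, -239)), Pow(Add(Mul(Add(5, -1), -3), -301), -1)) = Mul(Add(123, -956, 62618), Pow(Add(Mul(4, -3), -301), -1)) = Mul(61785, Pow(Add(-12, -301), -1)) = Mul(61785, Pow(-313, -1)) = Mul(61785, Rational(-1, 313)) = Rational(-61785, 313)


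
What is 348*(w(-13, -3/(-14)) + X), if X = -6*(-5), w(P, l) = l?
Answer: 73602/7 ≈ 10515.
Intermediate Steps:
X = 30
348*(w(-13, -3/(-14)) + X) = 348*(-3/(-14) + 30) = 348*(-3*(-1/14) + 30) = 348*(3/14 + 30) = 348*(423/14) = 73602/7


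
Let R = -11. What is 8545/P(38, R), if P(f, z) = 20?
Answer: 1709/4 ≈ 427.25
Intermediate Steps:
8545/P(38, R) = 8545/20 = 8545*(1/20) = 1709/4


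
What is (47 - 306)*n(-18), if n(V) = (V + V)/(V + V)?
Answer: -259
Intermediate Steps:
n(V) = 1 (n(V) = (2*V)/((2*V)) = (2*V)*(1/(2*V)) = 1)
(47 - 306)*n(-18) = (47 - 306)*1 = -259*1 = -259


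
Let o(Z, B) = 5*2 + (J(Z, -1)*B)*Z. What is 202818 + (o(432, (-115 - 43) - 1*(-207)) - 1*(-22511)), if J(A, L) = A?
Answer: 9369915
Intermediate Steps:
o(Z, B) = 10 + B*Z² (o(Z, B) = 5*2 + (Z*B)*Z = 10 + (B*Z)*Z = 10 + B*Z²)
202818 + (o(432, (-115 - 43) - 1*(-207)) - 1*(-22511)) = 202818 + ((10 + ((-115 - 43) - 1*(-207))*432²) - 1*(-22511)) = 202818 + ((10 + (-158 + 207)*186624) + 22511) = 202818 + ((10 + 49*186624) + 22511) = 202818 + ((10 + 9144576) + 22511) = 202818 + (9144586 + 22511) = 202818 + 9167097 = 9369915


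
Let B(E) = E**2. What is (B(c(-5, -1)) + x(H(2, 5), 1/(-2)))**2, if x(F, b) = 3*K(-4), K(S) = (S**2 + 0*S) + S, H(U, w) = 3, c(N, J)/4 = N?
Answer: 190096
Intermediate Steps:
c(N, J) = 4*N
K(S) = S + S**2 (K(S) = (S**2 + 0) + S = S**2 + S = S + S**2)
x(F, b) = 36 (x(F, b) = 3*(-4*(1 - 4)) = 3*(-4*(-3)) = 3*12 = 36)
(B(c(-5, -1)) + x(H(2, 5), 1/(-2)))**2 = ((4*(-5))**2 + 36)**2 = ((-20)**2 + 36)**2 = (400 + 36)**2 = 436**2 = 190096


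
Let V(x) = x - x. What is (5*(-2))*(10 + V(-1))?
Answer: -100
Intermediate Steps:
V(x) = 0
(5*(-2))*(10 + V(-1)) = (5*(-2))*(10 + 0) = -10*10 = -100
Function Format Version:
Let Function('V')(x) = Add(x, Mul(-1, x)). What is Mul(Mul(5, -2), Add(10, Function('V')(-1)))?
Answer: -100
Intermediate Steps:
Function('V')(x) = 0
Mul(Mul(5, -2), Add(10, Function('V')(-1))) = Mul(Mul(5, -2), Add(10, 0)) = Mul(-10, 10) = -100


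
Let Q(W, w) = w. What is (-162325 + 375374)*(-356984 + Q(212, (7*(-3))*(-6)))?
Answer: -76028240042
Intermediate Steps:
(-162325 + 375374)*(-356984 + Q(212, (7*(-3))*(-6))) = (-162325 + 375374)*(-356984 + (7*(-3))*(-6)) = 213049*(-356984 - 21*(-6)) = 213049*(-356984 + 126) = 213049*(-356858) = -76028240042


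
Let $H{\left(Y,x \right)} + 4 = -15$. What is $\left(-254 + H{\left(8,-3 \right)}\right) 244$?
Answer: $-66612$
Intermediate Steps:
$H{\left(Y,x \right)} = -19$ ($H{\left(Y,x \right)} = -4 - 15 = -19$)
$\left(-254 + H{\left(8,-3 \right)}\right) 244 = \left(-254 - 19\right) 244 = \left(-273\right) 244 = -66612$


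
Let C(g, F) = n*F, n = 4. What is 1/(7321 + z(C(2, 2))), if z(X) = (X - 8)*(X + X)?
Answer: 1/7321 ≈ 0.00013659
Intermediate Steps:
C(g, F) = 4*F
z(X) = 2*X*(-8 + X) (z(X) = (-8 + X)*(2*X) = 2*X*(-8 + X))
1/(7321 + z(C(2, 2))) = 1/(7321 + 2*(4*2)*(-8 + 4*2)) = 1/(7321 + 2*8*(-8 + 8)) = 1/(7321 + 2*8*0) = 1/(7321 + 0) = 1/7321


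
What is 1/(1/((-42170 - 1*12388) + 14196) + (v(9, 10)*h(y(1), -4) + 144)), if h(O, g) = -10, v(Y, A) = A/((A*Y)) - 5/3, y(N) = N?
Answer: 121086/19319941 ≈ 0.0062674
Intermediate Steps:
v(Y, A) = -5/3 + 1/Y (v(Y, A) = A*(1/(A*Y)) - 5*⅓ = 1/Y - 5/3 = -5/3 + 1/Y)
1/(1/((-42170 - 1*12388) + 14196) + (v(9, 10)*h(y(1), -4) + 144)) = 1/(1/((-42170 - 1*12388) + 14196) + ((-5/3 + 1/9)*(-10) + 144)) = 1/(1/((-42170 - 12388) + 14196) + ((-5/3 + ⅑)*(-10) + 144)) = 1/(1/(-54558 + 14196) + (-14/9*(-10) + 144)) = 1/(1/(-40362) + (140/9 + 144)) = 1/(-1/40362 + 1436/9) = 1/(19319941/121086) = 121086/19319941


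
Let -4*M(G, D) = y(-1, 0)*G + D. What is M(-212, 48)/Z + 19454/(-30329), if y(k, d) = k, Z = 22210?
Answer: -86808945/134721418 ≈ -0.64436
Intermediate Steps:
M(G, D) = -D/4 + G/4 (M(G, D) = -(-G + D)/4 = -(D - G)/4 = -D/4 + G/4)
M(-212, 48)/Z + 19454/(-30329) = (-¼*48 + (¼)*(-212))/22210 + 19454/(-30329) = (-12 - 53)*(1/22210) + 19454*(-1/30329) = -65*1/22210 - 19454/30329 = -13/4442 - 19454/30329 = -86808945/134721418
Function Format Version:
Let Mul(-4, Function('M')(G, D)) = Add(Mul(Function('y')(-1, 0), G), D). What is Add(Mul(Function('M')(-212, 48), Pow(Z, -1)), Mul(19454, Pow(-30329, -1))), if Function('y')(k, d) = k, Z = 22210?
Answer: Rational(-86808945, 134721418) ≈ -0.64436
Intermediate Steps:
Function('M')(G, D) = Add(Mul(Rational(-1, 4), D), Mul(Rational(1, 4), G)) (Function('M')(G, D) = Mul(Rational(-1, 4), Add(Mul(-1, G), D)) = Mul(Rational(-1, 4), Add(D, Mul(-1, G))) = Add(Mul(Rational(-1, 4), D), Mul(Rational(1, 4), G)))
Add(Mul(Function('M')(-212, 48), Pow(Z, -1)), Mul(19454, Pow(-30329, -1))) = Add(Mul(Add(Mul(Rational(-1, 4), 48), Mul(Rational(1, 4), -212)), Pow(22210, -1)), Mul(19454, Pow(-30329, -1))) = Add(Mul(Add(-12, -53), Rational(1, 22210)), Mul(19454, Rational(-1, 30329))) = Add(Mul(-65, Rational(1, 22210)), Rational(-19454, 30329)) = Add(Rational(-13, 4442), Rational(-19454, 30329)) = Rational(-86808945, 134721418)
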